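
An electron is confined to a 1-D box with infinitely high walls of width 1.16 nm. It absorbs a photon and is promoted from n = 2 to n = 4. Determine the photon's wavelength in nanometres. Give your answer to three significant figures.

λ = 370 nm

E_1 = h²/(8m_eL²) = 4.477×10^-20 J, so ΔE = (4² − 2²)E_1 = 5.372×10^-19 J.
λ = hc/ΔE = (6.626×10^-34·2.998×10^8)/5.372×10^-19 = 3.70×10^-7 m = 370 nm.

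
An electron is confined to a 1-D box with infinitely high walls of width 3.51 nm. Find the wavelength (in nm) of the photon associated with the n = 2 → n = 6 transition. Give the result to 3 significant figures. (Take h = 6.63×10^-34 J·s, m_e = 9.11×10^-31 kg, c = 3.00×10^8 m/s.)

λ = 1.27×10^3 nm

E_1 = h²/(8m_eL²) = 4.896×10^-21 J, so ΔE = (6² − 2²)E_1 = 1.567×10^-19 J.
λ = hc/ΔE = (6.63×10^-34·3.00×10^8)/1.567×10^-19 = 1.27×10^-6 m = 1.27×10^3 nm.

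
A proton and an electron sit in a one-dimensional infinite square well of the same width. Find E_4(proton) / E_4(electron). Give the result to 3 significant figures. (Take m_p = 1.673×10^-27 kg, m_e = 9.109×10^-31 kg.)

E_n ∝ 1/m at fixed n and L, so the ratio is m_e/m_p = 9.109×10^-31/1.673×10^-27 = 5.44×10^-4.

5.44×10^-4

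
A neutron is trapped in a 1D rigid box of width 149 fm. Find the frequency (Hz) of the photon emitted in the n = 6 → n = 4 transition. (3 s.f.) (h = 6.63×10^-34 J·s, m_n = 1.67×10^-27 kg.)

E_1 = h²/(8m_nL²) = 1.482×10^-15 J and ΔE = (6² − 4²)E_1 = 2.964×10^-14 J.
f = ΔE/h = 2.964×10^-14/6.63×10^-34 = 4.47×10^19 Hz.

f = 4.47×10^19 Hz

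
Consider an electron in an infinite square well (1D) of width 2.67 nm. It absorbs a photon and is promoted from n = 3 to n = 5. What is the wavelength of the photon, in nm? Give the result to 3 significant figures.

E_1 = h²/(8m_eL²) = 8.451×10^-21 J, so ΔE = (5² − 3²)E_1 = 1.352×10^-19 J.
λ = hc/ΔE = (6.626×10^-34·2.998×10^8)/1.352×10^-19 = 1.47×10^-6 m = 1.47×10^3 nm.

λ = 1.47×10^3 nm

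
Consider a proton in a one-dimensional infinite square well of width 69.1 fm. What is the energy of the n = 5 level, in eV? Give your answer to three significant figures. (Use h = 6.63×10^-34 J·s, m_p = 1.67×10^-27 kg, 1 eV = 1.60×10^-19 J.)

For an infinite well E_n = n²h²/(8m_pL²), so E_1 = h²/(8m_pL²) = (6.63×10^-34)²/(8·1.67×10^-27·(6.91×10^-14 m)²) = 6.891×10^-15 J.
Then E_5 = 5²·E_1 = 25·6.891×10^-15 J = 1.723×10^-13 J.
Converting, E_5 = 1.723×10^-13 J / (1.60×10^-19 J/eV) = 1.08×10^6 eV.

E_5 = 1.08×10^6 eV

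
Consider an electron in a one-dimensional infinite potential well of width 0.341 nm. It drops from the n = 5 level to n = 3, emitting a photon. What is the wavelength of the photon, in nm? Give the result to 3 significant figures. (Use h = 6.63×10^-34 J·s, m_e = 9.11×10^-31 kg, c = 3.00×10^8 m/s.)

λ = 24.0 nm

E_1 = h²/(8m_eL²) = 5.187×10^-19 J, so ΔE = (5² − 3²)E_1 = 8.299×10^-18 J.
λ = hc/ΔE = (6.63×10^-34·3.00×10^8)/8.299×10^-18 = 2.40×10^-8 m = 24.0 nm.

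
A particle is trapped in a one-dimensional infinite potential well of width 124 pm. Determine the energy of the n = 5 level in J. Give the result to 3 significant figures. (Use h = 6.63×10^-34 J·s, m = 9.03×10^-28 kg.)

For an infinite well E_n = n²h²/(8mL²), so E_1 = h²/(8mL²) = (6.63×10^-34)²/(8·9.03×10^-28·(1.24×10^-10 m)²) = 3.957×10^-21 J.
Then E_5 = 5²·E_1 = 25·3.957×10^-21 J = 9.89×10^-20 J.

E_5 = 9.89×10^-20 J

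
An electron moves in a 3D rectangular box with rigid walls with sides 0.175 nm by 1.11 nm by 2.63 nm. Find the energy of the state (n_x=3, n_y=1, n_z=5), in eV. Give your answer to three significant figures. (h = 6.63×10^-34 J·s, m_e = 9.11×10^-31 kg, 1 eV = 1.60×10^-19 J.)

For a 3D rectangular well E = (h²/8m_e)·Σ n_i²/L_i² = (6.63×10^-34)²/(8·9.11×10^-31) · [3²/(0.175 nm)² + 1²/(1.11 nm)² + 5²/(2.63 nm)²].
Evaluating gives E = 1.799×10^-17 J = 112 eV.

E = 112 eV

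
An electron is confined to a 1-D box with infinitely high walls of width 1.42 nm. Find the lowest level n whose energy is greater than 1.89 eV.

E_1 = h²/(8m_eL²) = 2.988×10^-20 J = 0.1865 eV.
Need n² > 1.89/0.1865 = 10.13, i.e. n > 3.183.
The smallest integer satisfying this is n = 4.

n = 4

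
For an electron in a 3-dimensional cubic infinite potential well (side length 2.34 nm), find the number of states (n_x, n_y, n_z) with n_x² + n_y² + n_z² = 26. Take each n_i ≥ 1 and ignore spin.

The level has n_x² + n_y² + n_z² = 26. The ordered positive-integer solutions are (1, 3, 4), (1, 4, 3), (3, 1, 4), (3, 4, 1), (4, 1, 3), (4, 3, 1).
That gives 6 states.

degeneracy = 6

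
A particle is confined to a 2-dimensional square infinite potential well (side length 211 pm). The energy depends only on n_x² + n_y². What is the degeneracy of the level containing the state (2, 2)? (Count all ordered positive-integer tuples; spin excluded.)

The level has n_x² + n_y² = 8. The ordered positive-integer solutions are (2, 2).
That gives 1 state.

degeneracy = 1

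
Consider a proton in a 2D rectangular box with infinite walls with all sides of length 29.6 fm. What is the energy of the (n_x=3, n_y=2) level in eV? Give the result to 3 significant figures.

For a 2D rectangular well E = (h²/8m_p)·Σ n_i²/L_i² = (6.626×10^-34)²/(8·1.673×10^-27) · [3²/(29.6 fm)² + 2²/(29.6 fm)²].
Evaluating gives E = 4.867×10^-13 J = 3.04×10^6 eV.

E = 3.04×10^6 eV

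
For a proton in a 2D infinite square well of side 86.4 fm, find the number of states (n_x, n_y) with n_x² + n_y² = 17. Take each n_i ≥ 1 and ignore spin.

degeneracy = 2

The level has n_x² + n_y² = 17. The ordered positive-integer solutions are (1, 4), (4, 1).
That gives 2 states.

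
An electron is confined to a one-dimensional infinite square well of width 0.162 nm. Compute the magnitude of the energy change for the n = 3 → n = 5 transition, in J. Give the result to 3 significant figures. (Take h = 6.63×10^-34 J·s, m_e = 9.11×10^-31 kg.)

E_1 = h²/(8m_eL²) = 2.298×10^-18 J.
|ΔE| = |3² − 5²|·E_1 = 16·2.298×10^-18 J = 3.68×10^-17 J.

|ΔE| = 3.68×10^-17 J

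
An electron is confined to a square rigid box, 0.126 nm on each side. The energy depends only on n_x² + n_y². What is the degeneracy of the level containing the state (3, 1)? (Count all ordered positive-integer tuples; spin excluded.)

The level has n_x² + n_y² = 10. The ordered positive-integer solutions are (1, 3), (3, 1).
That gives 2 states.

degeneracy = 2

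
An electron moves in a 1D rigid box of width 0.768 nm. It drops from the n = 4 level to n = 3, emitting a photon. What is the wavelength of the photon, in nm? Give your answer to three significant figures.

λ = 278 nm

E_1 = h²/(8m_eL²) = 1.021×10^-19 J, so ΔE = (4² − 3²)E_1 = 7.147×10^-19 J.
λ = hc/ΔE = (6.626×10^-34·2.998×10^8)/7.147×10^-19 = 2.78×10^-7 m = 278 nm.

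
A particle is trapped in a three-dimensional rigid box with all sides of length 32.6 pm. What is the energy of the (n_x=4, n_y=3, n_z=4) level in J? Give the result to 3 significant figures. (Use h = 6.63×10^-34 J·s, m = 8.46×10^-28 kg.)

E = 2.51×10^-18 J

For a 3D rectangular well E = (h²/8m)·Σ n_i²/L_i² = (6.63×10^-34)²/(8·8.46×10^-28) · [4²/(32.6 pm)² + 3²/(32.6 pm)² + 4²/(32.6 pm)²].
Evaluating gives E = 2.51×10^-18 J.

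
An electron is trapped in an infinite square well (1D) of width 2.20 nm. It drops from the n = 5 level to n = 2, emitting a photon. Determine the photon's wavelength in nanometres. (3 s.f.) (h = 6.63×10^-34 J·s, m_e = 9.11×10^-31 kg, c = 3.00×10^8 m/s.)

λ = 760 nm

E_1 = h²/(8m_eL²) = 1.246×10^-20 J, so ΔE = (5² − 2²)E_1 = 2.617×10^-19 J.
λ = hc/ΔE = (6.63×10^-34·3.00×10^8)/2.617×10^-19 = 7.60×10^-7 m = 760 nm.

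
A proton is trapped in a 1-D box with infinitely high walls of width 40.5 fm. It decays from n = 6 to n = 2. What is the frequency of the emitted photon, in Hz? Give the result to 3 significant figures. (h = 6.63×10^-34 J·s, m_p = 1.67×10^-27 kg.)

f = 9.68×10^20 Hz

E_1 = h²/(8m_pL²) = 2.006×10^-14 J and ΔE = (6² − 2²)E_1 = 6.419×10^-13 J.
f = ΔE/h = 6.419×10^-13/6.63×10^-34 = 9.68×10^20 Hz.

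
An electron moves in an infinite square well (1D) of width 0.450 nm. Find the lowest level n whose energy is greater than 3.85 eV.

n = 2

E_1 = h²/(8m_eL²) = 2.975×10^-19 J = 1.857 eV.
Need n² > 3.85/1.857 = 2.073, i.e. n > 1.440.
The smallest integer satisfying this is n = 2.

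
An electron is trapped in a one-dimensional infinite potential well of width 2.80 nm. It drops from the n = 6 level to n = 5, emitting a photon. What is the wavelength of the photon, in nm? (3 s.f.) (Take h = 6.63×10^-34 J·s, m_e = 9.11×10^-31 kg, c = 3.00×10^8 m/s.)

E_1 = h²/(8m_eL²) = 7.693×10^-21 J, so ΔE = (6² − 5²)E_1 = 8.462×10^-20 J.
λ = hc/ΔE = (6.63×10^-34·3.00×10^8)/8.462×10^-20 = 2.35×10^-6 m = 2.35×10^3 nm.

λ = 2.35×10^3 nm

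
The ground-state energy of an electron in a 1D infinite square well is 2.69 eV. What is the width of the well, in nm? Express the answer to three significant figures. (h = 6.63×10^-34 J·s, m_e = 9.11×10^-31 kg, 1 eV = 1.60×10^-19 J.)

From E_n = n²h²/(8m_eL²), L = n·h/√(8m_eE_n).
E_1 = 2.69 eV = 4.304×10^-19 J, so L = 1·6.63×10^-34/√(8·9.11×10^-31·4.304×10^-19) = 3.74×10^-10 m = 0.374 nm.

L = 0.374 nm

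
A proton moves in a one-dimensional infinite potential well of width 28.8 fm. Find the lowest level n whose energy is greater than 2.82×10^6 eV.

n = 4

E_1 = h²/(8m_pL²) = 3.955×10^-14 J = 2.469×10^5 eV.
Need n² > 2.82×10^6/2.469×10^5 = 11.42, i.e. n > 3.379.
The smallest integer satisfying this is n = 4.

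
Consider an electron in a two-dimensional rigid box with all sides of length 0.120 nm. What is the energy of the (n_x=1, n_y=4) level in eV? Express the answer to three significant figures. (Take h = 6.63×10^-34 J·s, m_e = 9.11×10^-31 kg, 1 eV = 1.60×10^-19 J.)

For a 2D rectangular well E = (h²/8m_e)·Σ n_i²/L_i² = (6.63×10^-34)²/(8·9.11×10^-31) · [1²/(0.120 nm)² + 4²/(0.120 nm)²].
Evaluating gives E = 7.120×10^-17 J = 445 eV.

E = 445 eV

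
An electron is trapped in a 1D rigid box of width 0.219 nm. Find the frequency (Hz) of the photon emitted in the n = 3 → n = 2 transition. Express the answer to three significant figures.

f = 9.48×10^15 Hz

E_1 = h²/(8m_eL²) = 1.256×10^-18 J and ΔE = (3² − 2²)E_1 = 6.280×10^-18 J.
f = ΔE/h = 6.280×10^-18/6.626×10^-34 = 9.48×10^15 Hz.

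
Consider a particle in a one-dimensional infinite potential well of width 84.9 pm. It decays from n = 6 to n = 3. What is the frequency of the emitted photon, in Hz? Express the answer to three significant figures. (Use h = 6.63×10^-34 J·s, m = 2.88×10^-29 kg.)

f = 1.08×10^16 Hz

E_1 = h²/(8mL²) = 2.647×10^-19 J and ΔE = (6² − 3²)E_1 = 7.147×10^-18 J.
f = ΔE/h = 7.147×10^-18/6.63×10^-34 = 1.08×10^16 Hz.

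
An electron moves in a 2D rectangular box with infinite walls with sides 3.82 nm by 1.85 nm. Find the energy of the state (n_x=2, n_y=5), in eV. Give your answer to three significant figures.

E = 2.85 eV

For a 2D rectangular well E = (h²/8m_e)·Σ n_i²/L_i² = (6.626×10^-34)²/(8·9.109×10^-31) · [2²/(3.82 nm)² + 5²/(1.85 nm)²].
Evaluating gives E = 4.566×10^-19 J = 2.85 eV.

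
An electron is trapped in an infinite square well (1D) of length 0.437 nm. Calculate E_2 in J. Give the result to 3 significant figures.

For an infinite well E_n = n²h²/(8m_eL²), so E_1 = h²/(8m_eL²) = (6.626×10^-34)²/(8·9.109×10^-31·(4.37×10^-10 m)²) = 3.155×10^-19 J.
Then E_2 = 2²·E_1 = 4·3.155×10^-19 J = 1.26×10^-18 J.

E_2 = 1.26×10^-18 J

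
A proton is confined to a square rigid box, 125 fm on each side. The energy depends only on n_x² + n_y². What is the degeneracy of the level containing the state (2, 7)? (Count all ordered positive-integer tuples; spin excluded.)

degeneracy = 2

The level has n_x² + n_y² = 53. The ordered positive-integer solutions are (2, 7), (7, 2).
That gives 2 states.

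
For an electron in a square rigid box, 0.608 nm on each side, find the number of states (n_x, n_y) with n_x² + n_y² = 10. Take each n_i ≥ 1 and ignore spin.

degeneracy = 2

The level has n_x² + n_y² = 10. The ordered positive-integer solutions are (1, 3), (3, 1).
That gives 2 states.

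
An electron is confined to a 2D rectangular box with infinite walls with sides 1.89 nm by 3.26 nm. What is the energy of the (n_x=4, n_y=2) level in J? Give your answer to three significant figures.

For a 2D rectangular well E = (h²/8m_e)·Σ n_i²/L_i² = (6.626×10^-34)²/(8·9.109×10^-31) · [4²/(1.89 nm)² + 2²/(3.26 nm)²].
Evaluating gives E = 2.93×10^-19 J.

E = 2.93×10^-19 J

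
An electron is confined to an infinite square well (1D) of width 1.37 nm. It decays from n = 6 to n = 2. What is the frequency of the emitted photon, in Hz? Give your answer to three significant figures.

E_1 = h²/(8m_eL²) = 3.210×10^-20 J and ΔE = (6² − 2²)E_1 = 1.027×10^-18 J.
f = ΔE/h = 1.027×10^-18/6.626×10^-34 = 1.55×10^15 Hz.

f = 1.55×10^15 Hz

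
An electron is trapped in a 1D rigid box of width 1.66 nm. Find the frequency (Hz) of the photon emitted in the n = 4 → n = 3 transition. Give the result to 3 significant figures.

E_1 = h²/(8m_eL²) = 2.186×10^-20 J and ΔE = (4² − 3²)E_1 = 1.530×10^-19 J.
f = ΔE/h = 1.530×10^-19/6.626×10^-34 = 2.31×10^14 Hz.

f = 2.31×10^14 Hz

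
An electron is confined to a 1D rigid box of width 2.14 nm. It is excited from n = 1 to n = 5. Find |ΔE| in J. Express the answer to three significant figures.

E_1 = h²/(8m_eL²) = 1.316×10^-20 J.
|ΔE| = |1² − 5²|·E_1 = 24·1.316×10^-20 J = 3.16×10^-19 J.

|ΔE| = 3.16×10^-19 J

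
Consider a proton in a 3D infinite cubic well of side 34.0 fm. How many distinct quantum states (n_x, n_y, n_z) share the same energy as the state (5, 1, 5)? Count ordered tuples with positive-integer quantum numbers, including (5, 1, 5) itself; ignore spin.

degeneracy = 6

The level has n_x² + n_y² + n_z² = 51. The ordered positive-integer solutions are (1, 1, 7), (1, 5, 5), (1, 7, 1), (5, 1, 5), (5, 5, 1), (7, 1, 1).
That gives 6 states.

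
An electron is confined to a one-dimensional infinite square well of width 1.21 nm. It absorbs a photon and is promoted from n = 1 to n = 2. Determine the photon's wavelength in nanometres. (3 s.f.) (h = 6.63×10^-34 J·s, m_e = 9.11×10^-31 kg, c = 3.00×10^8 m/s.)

λ = 1.61×10^3 nm

E_1 = h²/(8m_eL²) = 4.120×10^-20 J, so ΔE = (2² − 1²)E_1 = 1.236×10^-19 J.
λ = hc/ΔE = (6.63×10^-34·3.00×10^8)/1.236×10^-19 = 1.61×10^-6 m = 1.61×10^3 nm.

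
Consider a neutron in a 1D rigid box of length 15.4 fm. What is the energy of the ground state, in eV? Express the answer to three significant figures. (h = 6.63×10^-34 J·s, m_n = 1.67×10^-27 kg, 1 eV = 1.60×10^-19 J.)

E_1 = 8.67×10^5 eV

For an infinite well E_n = n²h²/(8m_nL²), so E_1 = h²/(8m_nL²) = (6.63×10^-34)²/(8·1.67×10^-27·(1.54×10^-14 m)²) = 1.387×10^-13 J.
Converting, E_1 = 1.387×10^-13 J / (1.60×10^-19 J/eV) = 8.67×10^5 eV.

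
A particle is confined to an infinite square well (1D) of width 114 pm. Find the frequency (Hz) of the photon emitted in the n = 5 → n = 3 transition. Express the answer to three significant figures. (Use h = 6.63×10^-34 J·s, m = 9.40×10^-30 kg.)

E_1 = h²/(8mL²) = 4.498×10^-19 J and ΔE = (5² − 3²)E_1 = 7.197×10^-18 J.
f = ΔE/h = 7.197×10^-18/6.63×10^-34 = 1.09×10^16 Hz.

f = 1.09×10^16 Hz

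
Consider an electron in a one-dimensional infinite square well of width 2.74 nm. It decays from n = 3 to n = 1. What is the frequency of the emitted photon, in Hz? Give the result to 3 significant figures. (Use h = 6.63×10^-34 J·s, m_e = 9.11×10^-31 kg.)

f = 9.69×10^13 Hz

E_1 = h²/(8m_eL²) = 8.034×10^-21 J and ΔE = (3² − 1²)E_1 = 6.427×10^-20 J.
f = ΔE/h = 6.427×10^-20/6.63×10^-34 = 9.69×10^13 Hz.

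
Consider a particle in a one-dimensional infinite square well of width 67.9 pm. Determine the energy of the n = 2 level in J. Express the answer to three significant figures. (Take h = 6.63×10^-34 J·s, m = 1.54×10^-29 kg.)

For an infinite well E_n = n²h²/(8mL²), so E_1 = h²/(8mL²) = (6.63×10^-34)²/(8·1.54×10^-29·(6.79×10^-11 m)²) = 7.739×10^-19 J.
Then E_2 = 2²·E_1 = 4·7.739×10^-19 J = 3.10×10^-18 J.

E_2 = 3.10×10^-18 J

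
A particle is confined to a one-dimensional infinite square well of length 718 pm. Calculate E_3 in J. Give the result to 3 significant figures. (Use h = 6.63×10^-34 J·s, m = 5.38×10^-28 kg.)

For an infinite well E_n = n²h²/(8mL²), so E_1 = h²/(8mL²) = (6.63×10^-34)²/(8·5.38×10^-28·(7.18×10^-10 m)²) = 1.981×10^-22 J.
Then E_3 = 3²·E_1 = 9·1.981×10^-22 J = 1.78×10^-21 J.

E_3 = 1.78×10^-21 J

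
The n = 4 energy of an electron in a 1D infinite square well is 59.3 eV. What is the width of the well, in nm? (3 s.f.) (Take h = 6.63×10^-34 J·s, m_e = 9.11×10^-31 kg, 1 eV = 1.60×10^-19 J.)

L = 0.319 nm

From E_n = n²h²/(8m_eL²), L = n·h/√(8m_eE_n).
E_4 = 59.3 eV = 9.488×10^-18 J, so L = 4·6.63×10^-34/√(8·9.11×10^-31·9.488×10^-18) = 3.19×10^-10 m = 0.319 nm.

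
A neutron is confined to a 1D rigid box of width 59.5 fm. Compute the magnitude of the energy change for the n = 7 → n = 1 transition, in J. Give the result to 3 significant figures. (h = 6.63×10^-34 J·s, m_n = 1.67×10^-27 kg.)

E_1 = h²/(8m_nL²) = 9.294×10^-15 J.
|ΔE| = |7² − 1²|·E_1 = 48·9.294×10^-15 J = 4.46×10^-13 J.

|ΔE| = 4.46×10^-13 J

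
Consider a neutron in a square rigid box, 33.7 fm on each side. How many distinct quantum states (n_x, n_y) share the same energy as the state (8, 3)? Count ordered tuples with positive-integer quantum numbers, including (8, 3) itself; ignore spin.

The level has n_x² + n_y² = 73. The ordered positive-integer solutions are (3, 8), (8, 3).
That gives 2 states.

degeneracy = 2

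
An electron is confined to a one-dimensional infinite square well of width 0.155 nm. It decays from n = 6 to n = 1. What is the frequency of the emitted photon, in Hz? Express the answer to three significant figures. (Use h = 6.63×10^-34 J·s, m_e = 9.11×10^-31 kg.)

f = 1.33×10^17 Hz

E_1 = h²/(8m_eL²) = 2.510×10^-18 J and ΔE = (6² − 1²)E_1 = 8.785×10^-17 J.
f = ΔE/h = 8.785×10^-17/6.63×10^-34 = 1.33×10^17 Hz.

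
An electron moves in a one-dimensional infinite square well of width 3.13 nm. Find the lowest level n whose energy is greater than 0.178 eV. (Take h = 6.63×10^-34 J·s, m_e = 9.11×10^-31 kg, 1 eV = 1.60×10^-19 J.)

E_1 = h²/(8m_eL²) = 6.156×10^-21 J = 0.03848 eV.
Need n² > 0.178/0.03848 = 4.626, i.e. n > 2.151.
The smallest integer satisfying this is n = 3.

n = 3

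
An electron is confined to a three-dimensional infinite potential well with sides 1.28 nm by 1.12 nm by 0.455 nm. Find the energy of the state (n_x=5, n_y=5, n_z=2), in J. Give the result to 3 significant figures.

For a 3D rectangular well E = (h²/8m_e)·Σ n_i²/L_i² = (6.626×10^-34)²/(8·9.109×10^-31) · [5²/(1.28 nm)² + 5²/(1.12 nm)² + 2²/(0.455 nm)²].
Evaluating gives E = 3.28×10^-18 J.

E = 3.28×10^-18 J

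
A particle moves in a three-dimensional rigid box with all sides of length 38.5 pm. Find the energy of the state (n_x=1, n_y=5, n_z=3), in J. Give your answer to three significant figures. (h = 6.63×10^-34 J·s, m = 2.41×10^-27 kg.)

E = 5.38×10^-19 J

For a 3D rectangular well E = (h²/8m)·Σ n_i²/L_i² = (6.63×10^-34)²/(8·2.41×10^-27) · [1²/(38.5 pm)² + 5²/(38.5 pm)² + 3²/(38.5 pm)²].
Evaluating gives E = 5.38×10^-19 J.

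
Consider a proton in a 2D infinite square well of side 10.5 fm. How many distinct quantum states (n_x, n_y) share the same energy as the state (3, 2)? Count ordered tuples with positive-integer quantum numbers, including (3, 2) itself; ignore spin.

The level has n_x² + n_y² = 13. The ordered positive-integer solutions are (2, 3), (3, 2).
That gives 2 states.

degeneracy = 2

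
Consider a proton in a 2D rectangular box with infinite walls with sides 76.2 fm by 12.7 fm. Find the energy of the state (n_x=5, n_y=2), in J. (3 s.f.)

E = 9.55×10^-13 J

For a 2D rectangular well E = (h²/8m_p)·Σ n_i²/L_i² = (6.626×10^-34)²/(8·1.673×10^-27) · [5²/(76.2 fm)² + 2²/(12.7 fm)²].
Evaluating gives E = 9.55×10^-13 J.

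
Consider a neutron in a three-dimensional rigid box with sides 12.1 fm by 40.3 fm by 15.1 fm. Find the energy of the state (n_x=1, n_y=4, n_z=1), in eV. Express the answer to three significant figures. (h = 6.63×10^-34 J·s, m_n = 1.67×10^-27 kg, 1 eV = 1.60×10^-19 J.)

E = 4.33×10^6 eV

For a 3D rectangular well E = (h²/8m_n)·Σ n_i²/L_i² = (6.63×10^-34)²/(8·1.67×10^-27) · [1²/(12.1 fm)² + 4²/(40.3 fm)² + 1²/(15.1 fm)²].
Evaluating gives E = 6.932×10^-13 J = 4.33×10^6 eV.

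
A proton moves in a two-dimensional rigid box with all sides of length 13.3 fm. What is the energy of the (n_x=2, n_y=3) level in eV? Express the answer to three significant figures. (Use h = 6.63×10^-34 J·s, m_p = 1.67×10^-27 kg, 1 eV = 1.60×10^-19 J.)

E = 1.51×10^7 eV

For a 2D rectangular well E = (h²/8m_p)·Σ n_i²/L_i² = (6.63×10^-34)²/(8·1.67×10^-27) · [2²/(13.3 fm)² + 3²/(13.3 fm)²].
Evaluating gives E = 2.418×10^-12 J = 1.51×10^7 eV.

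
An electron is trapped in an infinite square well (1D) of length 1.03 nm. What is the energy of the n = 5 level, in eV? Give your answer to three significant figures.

For an infinite well E_n = n²h²/(8m_eL²), so E_1 = h²/(8m_eL²) = (6.626×10^-34)²/(8·9.109×10^-31·(1.03×10^-9 m)²) = 5.679×10^-20 J.
Then E_5 = 5²·E_1 = 25·5.679×10^-20 J = 1.420×10^-18 J.
Converting, E_5 = 1.420×10^-18 J / (1.602×10^-19 J/eV) = 8.86 eV.

E_5 = 8.86 eV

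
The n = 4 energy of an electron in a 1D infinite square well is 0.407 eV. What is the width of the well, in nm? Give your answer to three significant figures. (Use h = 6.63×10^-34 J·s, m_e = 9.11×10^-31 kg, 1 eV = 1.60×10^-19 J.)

From E_n = n²h²/(8m_eL²), L = n·h/√(8m_eE_n).
E_4 = 0.407 eV = 6.512×10^-20 J, so L = 4·6.63×10^-34/√(8·9.11×10^-31·6.512×10^-20) = 3.85×10^-9 m = 3.85 nm.

L = 3.85 nm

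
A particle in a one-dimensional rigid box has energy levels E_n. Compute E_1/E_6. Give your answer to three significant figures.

E_n ∝ n², so E_1/E_6 = 1²/6² = 1/36 = 0.0278.

0.0278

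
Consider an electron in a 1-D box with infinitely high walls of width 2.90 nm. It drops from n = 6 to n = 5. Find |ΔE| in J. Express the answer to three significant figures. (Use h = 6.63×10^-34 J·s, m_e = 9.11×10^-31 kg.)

|ΔE| = 7.89×10^-20 J

E_1 = h²/(8m_eL²) = 7.172×10^-21 J.
|ΔE| = |6² − 5²|·E_1 = 11·7.172×10^-21 J = 7.89×10^-20 J.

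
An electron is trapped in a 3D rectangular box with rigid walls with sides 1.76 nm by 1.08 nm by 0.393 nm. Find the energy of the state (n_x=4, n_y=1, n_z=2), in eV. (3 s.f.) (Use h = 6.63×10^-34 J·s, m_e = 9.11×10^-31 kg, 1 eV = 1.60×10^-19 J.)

E = 12.0 eV

For a 3D rectangular well E = (h²/8m_e)·Σ n_i²/L_i² = (6.63×10^-34)²/(8·9.11×10^-31) · [4²/(1.76 nm)² + 1²/(1.08 nm)² + 2²/(0.393 nm)²].
Evaluating gives E = 1.925×10^-18 J = 12.0 eV.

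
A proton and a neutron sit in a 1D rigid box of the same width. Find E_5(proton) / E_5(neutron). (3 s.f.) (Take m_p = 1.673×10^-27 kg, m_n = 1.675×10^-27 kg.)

1.00

E_n ∝ 1/m at fixed n and L, so the ratio is m_n/m_p = 1.675×10^-27/1.673×10^-27 = 1.00.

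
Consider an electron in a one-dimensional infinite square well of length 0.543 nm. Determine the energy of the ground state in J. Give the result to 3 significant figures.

E_1 = 2.04×10^-19 J

For an infinite well E_n = n²h²/(8m_eL²), so E_1 = h²/(8m_eL²) = (6.626×10^-34)²/(8·9.109×10^-31·(5.43×10^-10 m)²) = 2.043×10^-19 J.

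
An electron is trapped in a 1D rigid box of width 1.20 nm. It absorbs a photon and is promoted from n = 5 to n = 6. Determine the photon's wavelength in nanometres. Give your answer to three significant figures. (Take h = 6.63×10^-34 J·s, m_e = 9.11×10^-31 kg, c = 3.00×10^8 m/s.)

λ = 432 nm

E_1 = h²/(8m_eL²) = 4.188×10^-20 J, so ΔE = (6² − 5²)E_1 = 4.607×10^-19 J.
λ = hc/ΔE = (6.63×10^-34·3.00×10^8)/4.607×10^-19 = 4.32×10^-7 m = 432 nm.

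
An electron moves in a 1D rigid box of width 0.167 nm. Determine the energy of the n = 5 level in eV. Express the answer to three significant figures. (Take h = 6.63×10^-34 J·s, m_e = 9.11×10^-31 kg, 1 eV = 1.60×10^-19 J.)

For an infinite well E_n = n²h²/(8m_eL²), so E_1 = h²/(8m_eL²) = (6.63×10^-34)²/(8·9.11×10^-31·(1.67×10^-10 m)²) = 2.163×10^-18 J.
Then E_5 = 5²·E_1 = 25·2.163×10^-18 J = 5.407×10^-17 J.
Converting, E_5 = 5.407×10^-17 J / (1.60×10^-19 J/eV) = 338 eV.

E_5 = 338 eV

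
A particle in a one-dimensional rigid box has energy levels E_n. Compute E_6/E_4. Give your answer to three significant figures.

2.25

E_n ∝ n², so E_6/E_4 = 6²/4² = 36/16 = 2.25.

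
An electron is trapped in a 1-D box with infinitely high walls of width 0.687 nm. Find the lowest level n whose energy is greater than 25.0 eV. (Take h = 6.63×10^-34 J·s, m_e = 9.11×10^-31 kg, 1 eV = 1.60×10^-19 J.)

n = 6

E_1 = h²/(8m_eL²) = 1.278×10^-19 J = 0.7988 eV.
Need n² > 25.0/0.7988 = 31.30, i.e. n > 5.595.
The smallest integer satisfying this is n = 6.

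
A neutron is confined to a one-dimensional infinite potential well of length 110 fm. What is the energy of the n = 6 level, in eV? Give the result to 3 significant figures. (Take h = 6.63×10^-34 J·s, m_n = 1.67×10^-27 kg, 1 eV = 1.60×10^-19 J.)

E_6 = 6.12×10^5 eV

For an infinite well E_n = n²h²/(8m_nL²), so E_1 = h²/(8m_nL²) = (6.63×10^-34)²/(8·1.67×10^-27·(1.10×10^-13 m)²) = 2.719×10^-15 J.
Then E_6 = 6²·E_1 = 36·2.719×10^-15 J = 9.788×10^-14 J.
Converting, E_6 = 9.788×10^-14 J / (1.60×10^-19 J/eV) = 6.12×10^5 eV.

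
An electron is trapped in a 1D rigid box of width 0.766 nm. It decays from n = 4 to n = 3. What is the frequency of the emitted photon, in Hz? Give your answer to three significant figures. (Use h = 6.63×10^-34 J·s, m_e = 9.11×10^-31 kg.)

E_1 = h²/(8m_eL²) = 1.028×10^-19 J and ΔE = (4² − 3²)E_1 = 7.196×10^-19 J.
f = ΔE/h = 7.196×10^-19/6.63×10^-34 = 1.09×10^15 Hz.

f = 1.09×10^15 Hz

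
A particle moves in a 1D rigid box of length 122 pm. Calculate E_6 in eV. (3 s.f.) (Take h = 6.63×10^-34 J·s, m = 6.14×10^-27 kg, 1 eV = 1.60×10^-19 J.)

For an infinite well E_n = n²h²/(8mL²), so E_1 = h²/(8mL²) = (6.63×10^-34)²/(8·6.14×10^-27·(1.22×10^-10 m)²) = 6.012×10^-22 J.
Then E_6 = 6²·E_1 = 36·6.012×10^-22 J = 2.164×10^-20 J.
Converting, E_6 = 2.164×10^-20 J / (1.60×10^-19 J/eV) = 0.135 eV.

E_6 = 0.135 eV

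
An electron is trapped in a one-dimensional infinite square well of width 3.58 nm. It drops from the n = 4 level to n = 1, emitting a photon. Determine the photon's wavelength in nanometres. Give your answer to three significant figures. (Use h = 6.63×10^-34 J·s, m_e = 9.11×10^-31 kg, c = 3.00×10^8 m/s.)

λ = 2.82×10^3 nm

E_1 = h²/(8m_eL²) = 4.706×10^-21 J, so ΔE = (4² − 1²)E_1 = 7.059×10^-20 J.
λ = hc/ΔE = (6.63×10^-34·3.00×10^8)/7.059×10^-20 = 2.82×10^-6 m = 2.82×10^3 nm.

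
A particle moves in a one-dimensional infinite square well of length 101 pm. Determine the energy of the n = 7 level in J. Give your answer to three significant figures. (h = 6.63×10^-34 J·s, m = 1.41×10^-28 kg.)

For an infinite well E_n = n²h²/(8mL²), so E_1 = h²/(8mL²) = (6.63×10^-34)²/(8·1.41×10^-28·(1.01×10^-10 m)²) = 3.820×10^-20 J.
Then E_7 = 7²·E_1 = 49·3.820×10^-20 J = 1.87×10^-18 J.

E_7 = 1.87×10^-18 J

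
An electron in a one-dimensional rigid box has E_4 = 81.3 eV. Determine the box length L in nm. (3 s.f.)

L = 0.272 nm

From E_n = n²h²/(8m_eL²), L = n·h/√(8m_eE_n).
E_4 = 81.3 eV = 1.302×10^-17 J, so L = 4·6.626×10^-34/√(8·9.109×10^-31·1.302×10^-17) = 2.72×10^-10 m = 0.272 nm.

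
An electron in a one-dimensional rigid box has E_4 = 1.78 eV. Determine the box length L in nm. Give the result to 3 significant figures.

L = 1.84 nm

From E_n = n²h²/(8m_eL²), L = n·h/√(8m_eE_n).
E_4 = 1.78 eV = 2.852×10^-19 J, so L = 4·6.626×10^-34/√(8·9.109×10^-31·2.852×10^-19) = 1.84×10^-9 m = 1.84 nm.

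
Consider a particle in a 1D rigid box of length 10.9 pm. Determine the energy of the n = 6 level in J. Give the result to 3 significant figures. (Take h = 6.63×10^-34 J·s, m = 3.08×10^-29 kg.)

E_6 = 5.41×10^-16 J

For an infinite well E_n = n²h²/(8mL²), so E_1 = h²/(8mL²) = (6.63×10^-34)²/(8·3.08×10^-29·(1.09×10^-11 m)²) = 1.502×10^-17 J.
Then E_6 = 6²·E_1 = 36·1.502×10^-17 J = 5.41×10^-16 J.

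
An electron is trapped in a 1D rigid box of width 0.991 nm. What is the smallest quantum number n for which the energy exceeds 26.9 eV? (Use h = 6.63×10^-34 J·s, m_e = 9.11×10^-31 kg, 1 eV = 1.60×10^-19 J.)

E_1 = h²/(8m_eL²) = 6.141×10^-20 J = 0.3838 eV.
Need n² > 26.9/0.3838 = 70.09, i.e. n > 8.372.
The smallest integer satisfying this is n = 9.

n = 9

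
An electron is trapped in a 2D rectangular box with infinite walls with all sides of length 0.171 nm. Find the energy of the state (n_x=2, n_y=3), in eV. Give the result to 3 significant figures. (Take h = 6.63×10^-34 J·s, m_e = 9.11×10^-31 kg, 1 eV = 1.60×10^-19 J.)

E = 168 eV

For a 2D rectangular well E = (h²/8m_e)·Σ n_i²/L_i² = (6.63×10^-34)²/(8·9.11×10^-31) · [2²/(0.171 nm)² + 3²/(0.171 nm)²].
Evaluating gives E = 2.681×10^-17 J = 168 eV.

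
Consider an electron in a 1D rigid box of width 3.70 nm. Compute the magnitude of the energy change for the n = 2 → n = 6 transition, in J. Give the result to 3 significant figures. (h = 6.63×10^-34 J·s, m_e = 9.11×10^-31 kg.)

E_1 = h²/(8m_eL²) = 4.406×10^-21 J.
|ΔE| = |2² − 6²|·E_1 = 32·4.406×10^-21 J = 1.41×10^-19 J.

|ΔE| = 1.41×10^-19 J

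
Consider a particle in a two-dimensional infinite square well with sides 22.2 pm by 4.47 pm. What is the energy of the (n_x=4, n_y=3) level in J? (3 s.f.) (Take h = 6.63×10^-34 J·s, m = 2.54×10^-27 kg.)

E = 1.04×10^-17 J

For a 2D rectangular well E = (h²/8m)·Σ n_i²/L_i² = (6.63×10^-34)²/(8·2.54×10^-27) · [4²/(22.2 pm)² + 3²/(4.47 pm)²].
Evaluating gives E = 1.04×10^-17 J.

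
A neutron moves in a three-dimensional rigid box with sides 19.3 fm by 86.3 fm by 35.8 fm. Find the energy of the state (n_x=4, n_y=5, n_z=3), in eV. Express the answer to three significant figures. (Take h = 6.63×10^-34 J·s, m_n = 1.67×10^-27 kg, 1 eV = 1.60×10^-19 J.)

E = 1.10×10^7 eV

For a 3D rectangular well E = (h²/8m_n)·Σ n_i²/L_i² = (6.63×10^-34)²/(8·1.67×10^-27) · [4²/(19.3 fm)² + 5²/(86.3 fm)² + 3²/(35.8 fm)²].
Evaluating gives E = 1.755×10^-12 J = 1.10×10^7 eV.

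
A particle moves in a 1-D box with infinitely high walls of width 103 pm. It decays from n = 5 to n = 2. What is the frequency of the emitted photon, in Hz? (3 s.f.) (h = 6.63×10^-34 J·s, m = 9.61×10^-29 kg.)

f = 1.71×10^15 Hz

E_1 = h²/(8mL²) = 5.389×10^-20 J and ΔE = (5² − 2²)E_1 = 1.132×10^-18 J.
f = ΔE/h = 1.132×10^-18/6.63×10^-34 = 1.71×10^15 Hz.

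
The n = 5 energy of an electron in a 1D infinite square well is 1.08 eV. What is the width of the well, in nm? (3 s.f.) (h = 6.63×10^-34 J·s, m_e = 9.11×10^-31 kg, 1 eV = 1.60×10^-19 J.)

From E_n = n²h²/(8m_eL²), L = n·h/√(8m_eE_n).
E_5 = 1.08 eV = 1.728×10^-19 J, so L = 5·6.63×10^-34/√(8·9.11×10^-31·1.728×10^-19) = 2.95×10^-9 m = 2.95 nm.

L = 2.95 nm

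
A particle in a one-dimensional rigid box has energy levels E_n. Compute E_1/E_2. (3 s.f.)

0.250

E_n ∝ n², so E_1/E_2 = 1²/2² = 1/4 = 0.250.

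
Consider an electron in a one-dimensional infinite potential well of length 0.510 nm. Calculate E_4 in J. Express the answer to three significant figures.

For an infinite well E_n = n²h²/(8m_eL²), so E_1 = h²/(8m_eL²) = (6.626×10^-34)²/(8·9.109×10^-31·(5.10×10^-10 m)²) = 2.316×10^-19 J.
Then E_4 = 4²·E_1 = 16·2.316×10^-19 J = 3.71×10^-18 J.

E_4 = 3.71×10^-18 J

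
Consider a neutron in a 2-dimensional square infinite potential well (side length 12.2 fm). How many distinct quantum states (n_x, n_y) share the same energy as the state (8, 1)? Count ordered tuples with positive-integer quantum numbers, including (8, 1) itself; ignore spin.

degeneracy = 4

The level has n_x² + n_y² = 65. The ordered positive-integer solutions are (1, 8), (4, 7), (7, 4), (8, 1).
That gives 4 states.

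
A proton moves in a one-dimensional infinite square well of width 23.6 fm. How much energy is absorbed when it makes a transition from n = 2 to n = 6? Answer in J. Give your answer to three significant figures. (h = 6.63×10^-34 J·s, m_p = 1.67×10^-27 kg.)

|ΔE| = 1.89×10^-12 J

E_1 = h²/(8m_pL²) = 5.907×10^-14 J.
|ΔE| = |2² − 6²|·E_1 = 32·5.907×10^-14 J = 1.89×10^-12 J.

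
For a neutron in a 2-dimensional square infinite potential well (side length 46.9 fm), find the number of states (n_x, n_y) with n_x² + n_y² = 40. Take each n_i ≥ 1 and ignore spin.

degeneracy = 2

The level has n_x² + n_y² = 40. The ordered positive-integer solutions are (2, 6), (6, 2).
That gives 2 states.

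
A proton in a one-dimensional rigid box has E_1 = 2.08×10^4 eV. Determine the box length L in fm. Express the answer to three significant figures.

From E_n = n²h²/(8m_pL²), L = n·h/√(8m_pE_n).
E_1 = 2.08×10^4 eV = 3.332×10^-15 J, so L = 1·6.626×10^-34/√(8·1.673×10^-27·3.332×10^-15) = 9.92×10^-14 m = 99.2 fm.

L = 99.2 fm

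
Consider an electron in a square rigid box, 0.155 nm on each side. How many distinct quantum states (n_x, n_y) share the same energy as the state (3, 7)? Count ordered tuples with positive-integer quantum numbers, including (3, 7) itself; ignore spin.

degeneracy = 2

The level has n_x² + n_y² = 58. The ordered positive-integer solutions are (3, 7), (7, 3).
That gives 2 states.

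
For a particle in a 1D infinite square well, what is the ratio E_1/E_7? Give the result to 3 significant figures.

E_n ∝ n², so E_1/E_7 = 1²/7² = 1/49 = 0.0204.

0.0204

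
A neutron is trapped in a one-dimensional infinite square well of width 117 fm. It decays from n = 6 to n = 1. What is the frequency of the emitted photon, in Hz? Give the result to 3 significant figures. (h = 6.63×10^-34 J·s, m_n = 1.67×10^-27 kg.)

f = 1.27×10^20 Hz

E_1 = h²/(8m_nL²) = 2.404×10^-15 J and ΔE = (6² − 1²)E_1 = 8.414×10^-14 J.
f = ΔE/h = 8.414×10^-14/6.63×10^-34 = 1.27×10^20 Hz.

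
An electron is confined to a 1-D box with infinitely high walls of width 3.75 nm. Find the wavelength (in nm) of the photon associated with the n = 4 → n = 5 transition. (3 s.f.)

λ = 5.15×10^3 nm

E_1 = h²/(8m_eL²) = 4.284×10^-21 J, so ΔE = (5² − 4²)E_1 = 3.856×10^-20 J.
λ = hc/ΔE = (6.626×10^-34·2.998×10^8)/3.856×10^-20 = 5.15×10^-6 m = 5.15×10^3 nm.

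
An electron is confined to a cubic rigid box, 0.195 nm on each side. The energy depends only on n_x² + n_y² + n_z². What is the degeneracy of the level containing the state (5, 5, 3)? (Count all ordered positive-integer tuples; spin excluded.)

The level has n_x² + n_y² + n_z² = 59. The ordered positive-integer solutions are (1, 3, 7), (1, 7, 3), (3, 1, 7), (3, 5, 5), (3, 7, 1), (5, 3, 5), (5, 5, 3), (7, 1, 3), (7, 3, 1).
That gives 9 states.

degeneracy = 9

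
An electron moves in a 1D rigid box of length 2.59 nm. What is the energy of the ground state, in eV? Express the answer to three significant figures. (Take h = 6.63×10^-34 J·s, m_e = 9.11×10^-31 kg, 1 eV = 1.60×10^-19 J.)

E_1 = 0.0562 eV

For an infinite well E_n = n²h²/(8m_eL²), so E_1 = h²/(8m_eL²) = (6.63×10^-34)²/(8·9.11×10^-31·(2.59×10^-9 m)²) = 8.991×10^-21 J.
Converting, E_1 = 8.991×10^-21 J / (1.60×10^-19 J/eV) = 0.0562 eV.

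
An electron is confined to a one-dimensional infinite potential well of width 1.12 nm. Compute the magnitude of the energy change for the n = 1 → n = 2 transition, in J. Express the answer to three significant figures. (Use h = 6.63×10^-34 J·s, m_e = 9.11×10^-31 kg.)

E_1 = h²/(8m_eL²) = 4.808×10^-20 J.
|ΔE| = |1² − 2²|·E_1 = 3·4.808×10^-20 J = 1.44×10^-19 J.

|ΔE| = 1.44×10^-19 J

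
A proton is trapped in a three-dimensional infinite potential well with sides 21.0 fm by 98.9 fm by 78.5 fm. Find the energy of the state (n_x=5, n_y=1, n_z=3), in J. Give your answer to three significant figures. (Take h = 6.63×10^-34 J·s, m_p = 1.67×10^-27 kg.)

For a 3D rectangular well E = (h²/8m_p)·Σ n_i²/L_i² = (6.63×10^-34)²/(8·1.67×10^-27) · [5²/(21.0 fm)² + 1²/(98.9 fm)² + 3²/(78.5 fm)²].
Evaluating gives E = 1.92×10^-12 J.

E = 1.92×10^-12 J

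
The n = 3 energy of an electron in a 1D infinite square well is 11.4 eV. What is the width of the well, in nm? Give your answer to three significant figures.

From E_n = n²h²/(8m_eL²), L = n·h/√(8m_eE_n).
E_3 = 11.4 eV = 1.826×10^-18 J, so L = 3·6.626×10^-34/√(8·9.109×10^-31·1.826×10^-18) = 5.45×10^-10 m = 0.545 nm.

L = 0.545 nm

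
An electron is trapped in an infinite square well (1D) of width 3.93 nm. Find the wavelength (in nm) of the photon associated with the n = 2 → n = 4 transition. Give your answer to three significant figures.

E_1 = h²/(8m_eL²) = 3.901×10^-21 J, so ΔE = (4² − 2²)E_1 = 4.681×10^-20 J.
λ = hc/ΔE = (6.626×10^-34·2.998×10^8)/4.681×10^-20 = 4.24×10^-6 m = 4.24×10^3 nm.

λ = 4.24×10^3 nm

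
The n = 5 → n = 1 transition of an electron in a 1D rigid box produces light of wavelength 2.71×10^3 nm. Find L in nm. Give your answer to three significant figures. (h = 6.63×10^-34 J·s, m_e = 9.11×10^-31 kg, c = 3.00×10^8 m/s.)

The photon carries ΔE = hc/λ = 6.63×10^-34·3.00×10^8/2.71×10^-6 m = 7.339×10^-20 J.
Since ΔE = (5² − 1²)E_1, E_1 = 3.058×10^-21 J, and L = h/√(8m_eE_1) = 4.44×10^-9 m = 4.44 nm.

L = 4.44 nm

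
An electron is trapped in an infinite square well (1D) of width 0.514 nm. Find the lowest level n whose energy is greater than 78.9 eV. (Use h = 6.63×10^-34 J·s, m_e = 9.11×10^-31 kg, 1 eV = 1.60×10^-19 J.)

E_1 = h²/(8m_eL²) = 2.283×10^-19 J = 1.427 eV.
Need n² > 78.9/1.427 = 55.29, i.e. n > 7.436.
The smallest integer satisfying this is n = 8.

n = 8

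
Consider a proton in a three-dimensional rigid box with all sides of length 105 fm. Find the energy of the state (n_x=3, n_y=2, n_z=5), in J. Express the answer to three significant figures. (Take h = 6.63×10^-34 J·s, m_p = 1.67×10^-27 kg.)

For a 3D rectangular well E = (h²/8m_p)·Σ n_i²/L_i² = (6.63×10^-34)²/(8·1.67×10^-27) · [3²/(105 fm)² + 2²/(105 fm)² + 5²/(105 fm)²].
Evaluating gives E = 1.13×10^-13 J.

E = 1.13×10^-13 J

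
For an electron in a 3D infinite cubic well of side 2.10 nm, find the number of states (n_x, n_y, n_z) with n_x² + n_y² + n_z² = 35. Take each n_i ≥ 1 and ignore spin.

The level has n_x² + n_y² + n_z² = 35. The ordered positive-integer solutions are (1, 3, 5), (1, 5, 3), (3, 1, 5), (3, 5, 1), (5, 1, 3), (5, 3, 1).
That gives 6 states.

degeneracy = 6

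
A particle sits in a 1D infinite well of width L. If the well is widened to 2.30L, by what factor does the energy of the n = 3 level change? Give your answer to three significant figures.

E_n ∝ 1/L², so the energy scales by 1/2.30² = 0.189.

0.189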